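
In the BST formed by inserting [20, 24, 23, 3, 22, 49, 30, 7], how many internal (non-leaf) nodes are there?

Tree built from: [20, 24, 23, 3, 22, 49, 30, 7]
Tree (level-order array): [20, 3, 24, None, 7, 23, 49, None, None, 22, None, 30]
Rule: An internal node has at least one child.
Per-node child counts:
  node 20: 2 child(ren)
  node 3: 1 child(ren)
  node 7: 0 child(ren)
  node 24: 2 child(ren)
  node 23: 1 child(ren)
  node 22: 0 child(ren)
  node 49: 1 child(ren)
  node 30: 0 child(ren)
Matching nodes: [20, 3, 24, 23, 49]
Count of internal (non-leaf) nodes: 5


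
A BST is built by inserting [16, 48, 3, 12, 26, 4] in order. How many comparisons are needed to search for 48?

Search path for 48: 16 -> 48
Found: True
Comparisons: 2


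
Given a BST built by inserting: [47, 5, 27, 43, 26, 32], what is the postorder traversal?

Tree insertion order: [47, 5, 27, 43, 26, 32]
Tree (level-order array): [47, 5, None, None, 27, 26, 43, None, None, 32]
Postorder traversal: [26, 32, 43, 27, 5, 47]


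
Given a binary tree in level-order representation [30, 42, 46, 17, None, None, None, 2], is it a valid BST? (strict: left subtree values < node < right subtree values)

Level-order array: [30, 42, 46, 17, None, None, None, 2]
Validate using subtree bounds (lo, hi): at each node, require lo < value < hi,
then recurse left with hi=value and right with lo=value.
Preorder trace (stopping at first violation):
  at node 30 with bounds (-inf, +inf): OK
  at node 42 with bounds (-inf, 30): VIOLATION
Node 42 violates its bound: not (-inf < 42 < 30).
Result: Not a valid BST


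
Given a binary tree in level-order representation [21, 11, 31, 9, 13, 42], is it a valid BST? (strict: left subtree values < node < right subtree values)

Level-order array: [21, 11, 31, 9, 13, 42]
Validate using subtree bounds (lo, hi): at each node, require lo < value < hi,
then recurse left with hi=value and right with lo=value.
Preorder trace (stopping at first violation):
  at node 21 with bounds (-inf, +inf): OK
  at node 11 with bounds (-inf, 21): OK
  at node 9 with bounds (-inf, 11): OK
  at node 13 with bounds (11, 21): OK
  at node 31 with bounds (21, +inf): OK
  at node 42 with bounds (21, 31): VIOLATION
Node 42 violates its bound: not (21 < 42 < 31).
Result: Not a valid BST


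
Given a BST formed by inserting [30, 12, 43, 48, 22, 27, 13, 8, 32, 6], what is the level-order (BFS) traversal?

Tree insertion order: [30, 12, 43, 48, 22, 27, 13, 8, 32, 6]
Tree (level-order array): [30, 12, 43, 8, 22, 32, 48, 6, None, 13, 27]
BFS from the root, enqueuing left then right child of each popped node:
  queue [30] -> pop 30, enqueue [12, 43], visited so far: [30]
  queue [12, 43] -> pop 12, enqueue [8, 22], visited so far: [30, 12]
  queue [43, 8, 22] -> pop 43, enqueue [32, 48], visited so far: [30, 12, 43]
  queue [8, 22, 32, 48] -> pop 8, enqueue [6], visited so far: [30, 12, 43, 8]
  queue [22, 32, 48, 6] -> pop 22, enqueue [13, 27], visited so far: [30, 12, 43, 8, 22]
  queue [32, 48, 6, 13, 27] -> pop 32, enqueue [none], visited so far: [30, 12, 43, 8, 22, 32]
  queue [48, 6, 13, 27] -> pop 48, enqueue [none], visited so far: [30, 12, 43, 8, 22, 32, 48]
  queue [6, 13, 27] -> pop 6, enqueue [none], visited so far: [30, 12, 43, 8, 22, 32, 48, 6]
  queue [13, 27] -> pop 13, enqueue [none], visited so far: [30, 12, 43, 8, 22, 32, 48, 6, 13]
  queue [27] -> pop 27, enqueue [none], visited so far: [30, 12, 43, 8, 22, 32, 48, 6, 13, 27]
Result: [30, 12, 43, 8, 22, 32, 48, 6, 13, 27]


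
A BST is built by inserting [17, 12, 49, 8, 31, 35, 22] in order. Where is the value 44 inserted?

Starting tree (level order): [17, 12, 49, 8, None, 31, None, None, None, 22, 35]
Insertion path: 17 -> 49 -> 31 -> 35
Result: insert 44 as right child of 35
Final tree (level order): [17, 12, 49, 8, None, 31, None, None, None, 22, 35, None, None, None, 44]


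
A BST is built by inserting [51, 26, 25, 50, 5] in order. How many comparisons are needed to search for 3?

Search path for 3: 51 -> 26 -> 25 -> 5
Found: False
Comparisons: 4


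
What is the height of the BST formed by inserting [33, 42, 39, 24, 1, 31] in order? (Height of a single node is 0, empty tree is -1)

Insertion order: [33, 42, 39, 24, 1, 31]
Tree (level-order array): [33, 24, 42, 1, 31, 39]
Compute height bottom-up (empty subtree = -1):
  height(1) = 1 + max(-1, -1) = 0
  height(31) = 1 + max(-1, -1) = 0
  height(24) = 1 + max(0, 0) = 1
  height(39) = 1 + max(-1, -1) = 0
  height(42) = 1 + max(0, -1) = 1
  height(33) = 1 + max(1, 1) = 2
Height = 2


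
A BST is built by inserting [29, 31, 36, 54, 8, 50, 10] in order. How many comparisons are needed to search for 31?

Search path for 31: 29 -> 31
Found: True
Comparisons: 2


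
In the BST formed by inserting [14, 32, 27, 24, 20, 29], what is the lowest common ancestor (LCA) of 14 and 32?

Tree insertion order: [14, 32, 27, 24, 20, 29]
Tree (level-order array): [14, None, 32, 27, None, 24, 29, 20]
In a BST, the LCA of p=14, q=32 is the first node v on the
root-to-leaf path with p <= v <= q (go left if both < v, right if both > v).
Walk from root:
  at 14: 14 <= 14 <= 32, this is the LCA
LCA = 14


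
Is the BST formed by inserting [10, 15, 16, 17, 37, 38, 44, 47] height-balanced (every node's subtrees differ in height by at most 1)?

Tree (level-order array): [10, None, 15, None, 16, None, 17, None, 37, None, 38, None, 44, None, 47]
Definition: a tree is height-balanced if, at every node, |h(left) - h(right)| <= 1 (empty subtree has height -1).
Bottom-up per-node check:
  node 47: h_left=-1, h_right=-1, diff=0 [OK], height=0
  node 44: h_left=-1, h_right=0, diff=1 [OK], height=1
  node 38: h_left=-1, h_right=1, diff=2 [FAIL (|-1-1|=2 > 1)], height=2
  node 37: h_left=-1, h_right=2, diff=3 [FAIL (|-1-2|=3 > 1)], height=3
  node 17: h_left=-1, h_right=3, diff=4 [FAIL (|-1-3|=4 > 1)], height=4
  node 16: h_left=-1, h_right=4, diff=5 [FAIL (|-1-4|=5 > 1)], height=5
  node 15: h_left=-1, h_right=5, diff=6 [FAIL (|-1-5|=6 > 1)], height=6
  node 10: h_left=-1, h_right=6, diff=7 [FAIL (|-1-6|=7 > 1)], height=7
Node 38 violates the condition: |-1 - 1| = 2 > 1.
Result: Not balanced


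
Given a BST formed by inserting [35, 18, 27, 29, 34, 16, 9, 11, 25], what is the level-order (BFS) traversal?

Tree insertion order: [35, 18, 27, 29, 34, 16, 9, 11, 25]
Tree (level-order array): [35, 18, None, 16, 27, 9, None, 25, 29, None, 11, None, None, None, 34]
BFS from the root, enqueuing left then right child of each popped node:
  queue [35] -> pop 35, enqueue [18], visited so far: [35]
  queue [18] -> pop 18, enqueue [16, 27], visited so far: [35, 18]
  queue [16, 27] -> pop 16, enqueue [9], visited so far: [35, 18, 16]
  queue [27, 9] -> pop 27, enqueue [25, 29], visited so far: [35, 18, 16, 27]
  queue [9, 25, 29] -> pop 9, enqueue [11], visited so far: [35, 18, 16, 27, 9]
  queue [25, 29, 11] -> pop 25, enqueue [none], visited so far: [35, 18, 16, 27, 9, 25]
  queue [29, 11] -> pop 29, enqueue [34], visited so far: [35, 18, 16, 27, 9, 25, 29]
  queue [11, 34] -> pop 11, enqueue [none], visited so far: [35, 18, 16, 27, 9, 25, 29, 11]
  queue [34] -> pop 34, enqueue [none], visited so far: [35, 18, 16, 27, 9, 25, 29, 11, 34]
Result: [35, 18, 16, 27, 9, 25, 29, 11, 34]


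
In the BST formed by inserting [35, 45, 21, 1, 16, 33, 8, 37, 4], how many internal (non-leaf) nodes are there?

Tree built from: [35, 45, 21, 1, 16, 33, 8, 37, 4]
Tree (level-order array): [35, 21, 45, 1, 33, 37, None, None, 16, None, None, None, None, 8, None, 4]
Rule: An internal node has at least one child.
Per-node child counts:
  node 35: 2 child(ren)
  node 21: 2 child(ren)
  node 1: 1 child(ren)
  node 16: 1 child(ren)
  node 8: 1 child(ren)
  node 4: 0 child(ren)
  node 33: 0 child(ren)
  node 45: 1 child(ren)
  node 37: 0 child(ren)
Matching nodes: [35, 21, 1, 16, 8, 45]
Count of internal (non-leaf) nodes: 6


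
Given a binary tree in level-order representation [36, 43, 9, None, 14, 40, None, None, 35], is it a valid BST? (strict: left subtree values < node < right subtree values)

Level-order array: [36, 43, 9, None, 14, 40, None, None, 35]
Validate using subtree bounds (lo, hi): at each node, require lo < value < hi,
then recurse left with hi=value and right with lo=value.
Preorder trace (stopping at first violation):
  at node 36 with bounds (-inf, +inf): OK
  at node 43 with bounds (-inf, 36): VIOLATION
Node 43 violates its bound: not (-inf < 43 < 36).
Result: Not a valid BST


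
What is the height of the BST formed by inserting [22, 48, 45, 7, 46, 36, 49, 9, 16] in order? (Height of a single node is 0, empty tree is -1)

Insertion order: [22, 48, 45, 7, 46, 36, 49, 9, 16]
Tree (level-order array): [22, 7, 48, None, 9, 45, 49, None, 16, 36, 46]
Compute height bottom-up (empty subtree = -1):
  height(16) = 1 + max(-1, -1) = 0
  height(9) = 1 + max(-1, 0) = 1
  height(7) = 1 + max(-1, 1) = 2
  height(36) = 1 + max(-1, -1) = 0
  height(46) = 1 + max(-1, -1) = 0
  height(45) = 1 + max(0, 0) = 1
  height(49) = 1 + max(-1, -1) = 0
  height(48) = 1 + max(1, 0) = 2
  height(22) = 1 + max(2, 2) = 3
Height = 3


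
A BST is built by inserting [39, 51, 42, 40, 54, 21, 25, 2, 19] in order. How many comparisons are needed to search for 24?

Search path for 24: 39 -> 21 -> 25
Found: False
Comparisons: 3


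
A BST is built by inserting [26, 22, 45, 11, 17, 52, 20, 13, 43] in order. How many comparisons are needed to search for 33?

Search path for 33: 26 -> 45 -> 43
Found: False
Comparisons: 3


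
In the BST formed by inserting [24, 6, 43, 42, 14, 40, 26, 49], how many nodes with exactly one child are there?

Tree built from: [24, 6, 43, 42, 14, 40, 26, 49]
Tree (level-order array): [24, 6, 43, None, 14, 42, 49, None, None, 40, None, None, None, 26]
Rule: These are nodes with exactly 1 non-null child.
Per-node child counts:
  node 24: 2 child(ren)
  node 6: 1 child(ren)
  node 14: 0 child(ren)
  node 43: 2 child(ren)
  node 42: 1 child(ren)
  node 40: 1 child(ren)
  node 26: 0 child(ren)
  node 49: 0 child(ren)
Matching nodes: [6, 42, 40]
Count of nodes with exactly one child: 3


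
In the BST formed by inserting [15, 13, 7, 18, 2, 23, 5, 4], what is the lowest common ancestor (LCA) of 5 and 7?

Tree insertion order: [15, 13, 7, 18, 2, 23, 5, 4]
Tree (level-order array): [15, 13, 18, 7, None, None, 23, 2, None, None, None, None, 5, 4]
In a BST, the LCA of p=5, q=7 is the first node v on the
root-to-leaf path with p <= v <= q (go left if both < v, right if both > v).
Walk from root:
  at 15: both 5 and 7 < 15, go left
  at 13: both 5 and 7 < 13, go left
  at 7: 5 <= 7 <= 7, this is the LCA
LCA = 7


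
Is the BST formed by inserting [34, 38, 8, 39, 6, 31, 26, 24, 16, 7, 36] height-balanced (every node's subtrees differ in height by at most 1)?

Tree (level-order array): [34, 8, 38, 6, 31, 36, 39, None, 7, 26, None, None, None, None, None, None, None, 24, None, 16]
Definition: a tree is height-balanced if, at every node, |h(left) - h(right)| <= 1 (empty subtree has height -1).
Bottom-up per-node check:
  node 7: h_left=-1, h_right=-1, diff=0 [OK], height=0
  node 6: h_left=-1, h_right=0, diff=1 [OK], height=1
  node 16: h_left=-1, h_right=-1, diff=0 [OK], height=0
  node 24: h_left=0, h_right=-1, diff=1 [OK], height=1
  node 26: h_left=1, h_right=-1, diff=2 [FAIL (|1--1|=2 > 1)], height=2
  node 31: h_left=2, h_right=-1, diff=3 [FAIL (|2--1|=3 > 1)], height=3
  node 8: h_left=1, h_right=3, diff=2 [FAIL (|1-3|=2 > 1)], height=4
  node 36: h_left=-1, h_right=-1, diff=0 [OK], height=0
  node 39: h_left=-1, h_right=-1, diff=0 [OK], height=0
  node 38: h_left=0, h_right=0, diff=0 [OK], height=1
  node 34: h_left=4, h_right=1, diff=3 [FAIL (|4-1|=3 > 1)], height=5
Node 26 violates the condition: |1 - -1| = 2 > 1.
Result: Not balanced


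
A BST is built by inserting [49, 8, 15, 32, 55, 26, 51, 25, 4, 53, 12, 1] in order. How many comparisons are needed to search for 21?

Search path for 21: 49 -> 8 -> 15 -> 32 -> 26 -> 25
Found: False
Comparisons: 6


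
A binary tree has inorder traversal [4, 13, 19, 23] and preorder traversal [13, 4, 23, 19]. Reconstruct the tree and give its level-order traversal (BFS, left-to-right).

Inorder:  [4, 13, 19, 23]
Preorder: [13, 4, 23, 19]
Algorithm: preorder visits root first, so consume preorder in order;
for each root, split the current inorder slice at that value into
left-subtree inorder and right-subtree inorder, then recurse.
Recursive splits:
  root=13; inorder splits into left=[4], right=[19, 23]
  root=4; inorder splits into left=[], right=[]
  root=23; inorder splits into left=[19], right=[]
  root=19; inorder splits into left=[], right=[]
Reconstructed level-order: [13, 4, 23, 19]


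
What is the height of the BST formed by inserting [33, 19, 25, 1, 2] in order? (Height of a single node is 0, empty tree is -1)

Insertion order: [33, 19, 25, 1, 2]
Tree (level-order array): [33, 19, None, 1, 25, None, 2]
Compute height bottom-up (empty subtree = -1):
  height(2) = 1 + max(-1, -1) = 0
  height(1) = 1 + max(-1, 0) = 1
  height(25) = 1 + max(-1, -1) = 0
  height(19) = 1 + max(1, 0) = 2
  height(33) = 1 + max(2, -1) = 3
Height = 3


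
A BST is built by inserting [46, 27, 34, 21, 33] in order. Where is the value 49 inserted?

Starting tree (level order): [46, 27, None, 21, 34, None, None, 33]
Insertion path: 46
Result: insert 49 as right child of 46
Final tree (level order): [46, 27, 49, 21, 34, None, None, None, None, 33]


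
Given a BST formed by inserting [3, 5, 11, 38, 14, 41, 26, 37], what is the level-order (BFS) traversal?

Tree insertion order: [3, 5, 11, 38, 14, 41, 26, 37]
Tree (level-order array): [3, None, 5, None, 11, None, 38, 14, 41, None, 26, None, None, None, 37]
BFS from the root, enqueuing left then right child of each popped node:
  queue [3] -> pop 3, enqueue [5], visited so far: [3]
  queue [5] -> pop 5, enqueue [11], visited so far: [3, 5]
  queue [11] -> pop 11, enqueue [38], visited so far: [3, 5, 11]
  queue [38] -> pop 38, enqueue [14, 41], visited so far: [3, 5, 11, 38]
  queue [14, 41] -> pop 14, enqueue [26], visited so far: [3, 5, 11, 38, 14]
  queue [41, 26] -> pop 41, enqueue [none], visited so far: [3, 5, 11, 38, 14, 41]
  queue [26] -> pop 26, enqueue [37], visited so far: [3, 5, 11, 38, 14, 41, 26]
  queue [37] -> pop 37, enqueue [none], visited so far: [3, 5, 11, 38, 14, 41, 26, 37]
Result: [3, 5, 11, 38, 14, 41, 26, 37]


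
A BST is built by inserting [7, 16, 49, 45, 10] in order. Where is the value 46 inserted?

Starting tree (level order): [7, None, 16, 10, 49, None, None, 45]
Insertion path: 7 -> 16 -> 49 -> 45
Result: insert 46 as right child of 45
Final tree (level order): [7, None, 16, 10, 49, None, None, 45, None, None, 46]


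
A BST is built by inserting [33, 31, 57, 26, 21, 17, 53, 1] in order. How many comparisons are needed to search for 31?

Search path for 31: 33 -> 31
Found: True
Comparisons: 2


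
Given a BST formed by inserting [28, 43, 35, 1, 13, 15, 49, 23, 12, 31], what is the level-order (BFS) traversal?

Tree insertion order: [28, 43, 35, 1, 13, 15, 49, 23, 12, 31]
Tree (level-order array): [28, 1, 43, None, 13, 35, 49, 12, 15, 31, None, None, None, None, None, None, 23]
BFS from the root, enqueuing left then right child of each popped node:
  queue [28] -> pop 28, enqueue [1, 43], visited so far: [28]
  queue [1, 43] -> pop 1, enqueue [13], visited so far: [28, 1]
  queue [43, 13] -> pop 43, enqueue [35, 49], visited so far: [28, 1, 43]
  queue [13, 35, 49] -> pop 13, enqueue [12, 15], visited so far: [28, 1, 43, 13]
  queue [35, 49, 12, 15] -> pop 35, enqueue [31], visited so far: [28, 1, 43, 13, 35]
  queue [49, 12, 15, 31] -> pop 49, enqueue [none], visited so far: [28, 1, 43, 13, 35, 49]
  queue [12, 15, 31] -> pop 12, enqueue [none], visited so far: [28, 1, 43, 13, 35, 49, 12]
  queue [15, 31] -> pop 15, enqueue [23], visited so far: [28, 1, 43, 13, 35, 49, 12, 15]
  queue [31, 23] -> pop 31, enqueue [none], visited so far: [28, 1, 43, 13, 35, 49, 12, 15, 31]
  queue [23] -> pop 23, enqueue [none], visited so far: [28, 1, 43, 13, 35, 49, 12, 15, 31, 23]
Result: [28, 1, 43, 13, 35, 49, 12, 15, 31, 23]


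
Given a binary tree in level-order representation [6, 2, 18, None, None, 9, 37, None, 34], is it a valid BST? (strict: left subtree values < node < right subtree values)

Level-order array: [6, 2, 18, None, None, 9, 37, None, 34]
Validate using subtree bounds (lo, hi): at each node, require lo < value < hi,
then recurse left with hi=value and right with lo=value.
Preorder trace (stopping at first violation):
  at node 6 with bounds (-inf, +inf): OK
  at node 2 with bounds (-inf, 6): OK
  at node 18 with bounds (6, +inf): OK
  at node 9 with bounds (6, 18): OK
  at node 34 with bounds (9, 18): VIOLATION
Node 34 violates its bound: not (9 < 34 < 18).
Result: Not a valid BST


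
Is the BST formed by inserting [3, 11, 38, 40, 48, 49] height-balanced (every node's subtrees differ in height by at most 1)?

Tree (level-order array): [3, None, 11, None, 38, None, 40, None, 48, None, 49]
Definition: a tree is height-balanced if, at every node, |h(left) - h(right)| <= 1 (empty subtree has height -1).
Bottom-up per-node check:
  node 49: h_left=-1, h_right=-1, diff=0 [OK], height=0
  node 48: h_left=-1, h_right=0, diff=1 [OK], height=1
  node 40: h_left=-1, h_right=1, diff=2 [FAIL (|-1-1|=2 > 1)], height=2
  node 38: h_left=-1, h_right=2, diff=3 [FAIL (|-1-2|=3 > 1)], height=3
  node 11: h_left=-1, h_right=3, diff=4 [FAIL (|-1-3|=4 > 1)], height=4
  node 3: h_left=-1, h_right=4, diff=5 [FAIL (|-1-4|=5 > 1)], height=5
Node 40 violates the condition: |-1 - 1| = 2 > 1.
Result: Not balanced


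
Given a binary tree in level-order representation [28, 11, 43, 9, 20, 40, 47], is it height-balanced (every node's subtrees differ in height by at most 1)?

Tree (level-order array): [28, 11, 43, 9, 20, 40, 47]
Definition: a tree is height-balanced if, at every node, |h(left) - h(right)| <= 1 (empty subtree has height -1).
Bottom-up per-node check:
  node 9: h_left=-1, h_right=-1, diff=0 [OK], height=0
  node 20: h_left=-1, h_right=-1, diff=0 [OK], height=0
  node 11: h_left=0, h_right=0, diff=0 [OK], height=1
  node 40: h_left=-1, h_right=-1, diff=0 [OK], height=0
  node 47: h_left=-1, h_right=-1, diff=0 [OK], height=0
  node 43: h_left=0, h_right=0, diff=0 [OK], height=1
  node 28: h_left=1, h_right=1, diff=0 [OK], height=2
All nodes satisfy the balance condition.
Result: Balanced


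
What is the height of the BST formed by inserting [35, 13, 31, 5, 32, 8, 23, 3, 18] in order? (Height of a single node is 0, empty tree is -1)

Insertion order: [35, 13, 31, 5, 32, 8, 23, 3, 18]
Tree (level-order array): [35, 13, None, 5, 31, 3, 8, 23, 32, None, None, None, None, 18]
Compute height bottom-up (empty subtree = -1):
  height(3) = 1 + max(-1, -1) = 0
  height(8) = 1 + max(-1, -1) = 0
  height(5) = 1 + max(0, 0) = 1
  height(18) = 1 + max(-1, -1) = 0
  height(23) = 1 + max(0, -1) = 1
  height(32) = 1 + max(-1, -1) = 0
  height(31) = 1 + max(1, 0) = 2
  height(13) = 1 + max(1, 2) = 3
  height(35) = 1 + max(3, -1) = 4
Height = 4


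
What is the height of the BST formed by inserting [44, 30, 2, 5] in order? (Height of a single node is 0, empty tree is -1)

Insertion order: [44, 30, 2, 5]
Tree (level-order array): [44, 30, None, 2, None, None, 5]
Compute height bottom-up (empty subtree = -1):
  height(5) = 1 + max(-1, -1) = 0
  height(2) = 1 + max(-1, 0) = 1
  height(30) = 1 + max(1, -1) = 2
  height(44) = 1 + max(2, -1) = 3
Height = 3


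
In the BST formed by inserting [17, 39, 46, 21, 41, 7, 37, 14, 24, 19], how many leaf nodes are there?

Tree built from: [17, 39, 46, 21, 41, 7, 37, 14, 24, 19]
Tree (level-order array): [17, 7, 39, None, 14, 21, 46, None, None, 19, 37, 41, None, None, None, 24]
Rule: A leaf has 0 children.
Per-node child counts:
  node 17: 2 child(ren)
  node 7: 1 child(ren)
  node 14: 0 child(ren)
  node 39: 2 child(ren)
  node 21: 2 child(ren)
  node 19: 0 child(ren)
  node 37: 1 child(ren)
  node 24: 0 child(ren)
  node 46: 1 child(ren)
  node 41: 0 child(ren)
Matching nodes: [14, 19, 24, 41]
Count of leaf nodes: 4


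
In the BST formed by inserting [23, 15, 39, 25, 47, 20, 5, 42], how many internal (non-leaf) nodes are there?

Tree built from: [23, 15, 39, 25, 47, 20, 5, 42]
Tree (level-order array): [23, 15, 39, 5, 20, 25, 47, None, None, None, None, None, None, 42]
Rule: An internal node has at least one child.
Per-node child counts:
  node 23: 2 child(ren)
  node 15: 2 child(ren)
  node 5: 0 child(ren)
  node 20: 0 child(ren)
  node 39: 2 child(ren)
  node 25: 0 child(ren)
  node 47: 1 child(ren)
  node 42: 0 child(ren)
Matching nodes: [23, 15, 39, 47]
Count of internal (non-leaf) nodes: 4


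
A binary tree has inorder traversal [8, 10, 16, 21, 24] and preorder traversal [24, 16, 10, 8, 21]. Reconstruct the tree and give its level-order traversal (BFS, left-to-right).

Inorder:  [8, 10, 16, 21, 24]
Preorder: [24, 16, 10, 8, 21]
Algorithm: preorder visits root first, so consume preorder in order;
for each root, split the current inorder slice at that value into
left-subtree inorder and right-subtree inorder, then recurse.
Recursive splits:
  root=24; inorder splits into left=[8, 10, 16, 21], right=[]
  root=16; inorder splits into left=[8, 10], right=[21]
  root=10; inorder splits into left=[8], right=[]
  root=8; inorder splits into left=[], right=[]
  root=21; inorder splits into left=[], right=[]
Reconstructed level-order: [24, 16, 10, 21, 8]


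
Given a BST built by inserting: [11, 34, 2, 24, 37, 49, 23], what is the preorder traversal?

Tree insertion order: [11, 34, 2, 24, 37, 49, 23]
Tree (level-order array): [11, 2, 34, None, None, 24, 37, 23, None, None, 49]
Preorder traversal: [11, 2, 34, 24, 23, 37, 49]


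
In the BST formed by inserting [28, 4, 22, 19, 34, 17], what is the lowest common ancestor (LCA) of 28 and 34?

Tree insertion order: [28, 4, 22, 19, 34, 17]
Tree (level-order array): [28, 4, 34, None, 22, None, None, 19, None, 17]
In a BST, the LCA of p=28, q=34 is the first node v on the
root-to-leaf path with p <= v <= q (go left if both < v, right if both > v).
Walk from root:
  at 28: 28 <= 28 <= 34, this is the LCA
LCA = 28


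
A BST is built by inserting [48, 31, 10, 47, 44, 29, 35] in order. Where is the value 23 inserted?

Starting tree (level order): [48, 31, None, 10, 47, None, 29, 44, None, None, None, 35]
Insertion path: 48 -> 31 -> 10 -> 29
Result: insert 23 as left child of 29
Final tree (level order): [48, 31, None, 10, 47, None, 29, 44, None, 23, None, 35]


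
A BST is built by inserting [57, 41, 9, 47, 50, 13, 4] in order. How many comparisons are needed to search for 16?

Search path for 16: 57 -> 41 -> 9 -> 13
Found: False
Comparisons: 4


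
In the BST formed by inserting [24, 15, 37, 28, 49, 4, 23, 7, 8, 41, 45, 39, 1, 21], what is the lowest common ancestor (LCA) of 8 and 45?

Tree insertion order: [24, 15, 37, 28, 49, 4, 23, 7, 8, 41, 45, 39, 1, 21]
Tree (level-order array): [24, 15, 37, 4, 23, 28, 49, 1, 7, 21, None, None, None, 41, None, None, None, None, 8, None, None, 39, 45]
In a BST, the LCA of p=8, q=45 is the first node v on the
root-to-leaf path with p <= v <= q (go left if both < v, right if both > v).
Walk from root:
  at 24: 8 <= 24 <= 45, this is the LCA
LCA = 24


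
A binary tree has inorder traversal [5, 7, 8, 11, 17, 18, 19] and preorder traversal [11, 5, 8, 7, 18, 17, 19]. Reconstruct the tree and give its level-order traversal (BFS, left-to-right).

Inorder:  [5, 7, 8, 11, 17, 18, 19]
Preorder: [11, 5, 8, 7, 18, 17, 19]
Algorithm: preorder visits root first, so consume preorder in order;
for each root, split the current inorder slice at that value into
left-subtree inorder and right-subtree inorder, then recurse.
Recursive splits:
  root=11; inorder splits into left=[5, 7, 8], right=[17, 18, 19]
  root=5; inorder splits into left=[], right=[7, 8]
  root=8; inorder splits into left=[7], right=[]
  root=7; inorder splits into left=[], right=[]
  root=18; inorder splits into left=[17], right=[19]
  root=17; inorder splits into left=[], right=[]
  root=19; inorder splits into left=[], right=[]
Reconstructed level-order: [11, 5, 18, 8, 17, 19, 7]


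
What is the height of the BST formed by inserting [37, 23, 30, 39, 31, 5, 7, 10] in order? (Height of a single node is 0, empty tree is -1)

Insertion order: [37, 23, 30, 39, 31, 5, 7, 10]
Tree (level-order array): [37, 23, 39, 5, 30, None, None, None, 7, None, 31, None, 10]
Compute height bottom-up (empty subtree = -1):
  height(10) = 1 + max(-1, -1) = 0
  height(7) = 1 + max(-1, 0) = 1
  height(5) = 1 + max(-1, 1) = 2
  height(31) = 1 + max(-1, -1) = 0
  height(30) = 1 + max(-1, 0) = 1
  height(23) = 1 + max(2, 1) = 3
  height(39) = 1 + max(-1, -1) = 0
  height(37) = 1 + max(3, 0) = 4
Height = 4


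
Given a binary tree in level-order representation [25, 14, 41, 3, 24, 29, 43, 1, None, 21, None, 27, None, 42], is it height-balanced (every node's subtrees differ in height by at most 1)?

Tree (level-order array): [25, 14, 41, 3, 24, 29, 43, 1, None, 21, None, 27, None, 42]
Definition: a tree is height-balanced if, at every node, |h(left) - h(right)| <= 1 (empty subtree has height -1).
Bottom-up per-node check:
  node 1: h_left=-1, h_right=-1, diff=0 [OK], height=0
  node 3: h_left=0, h_right=-1, diff=1 [OK], height=1
  node 21: h_left=-1, h_right=-1, diff=0 [OK], height=0
  node 24: h_left=0, h_right=-1, diff=1 [OK], height=1
  node 14: h_left=1, h_right=1, diff=0 [OK], height=2
  node 27: h_left=-1, h_right=-1, diff=0 [OK], height=0
  node 29: h_left=0, h_right=-1, diff=1 [OK], height=1
  node 42: h_left=-1, h_right=-1, diff=0 [OK], height=0
  node 43: h_left=0, h_right=-1, diff=1 [OK], height=1
  node 41: h_left=1, h_right=1, diff=0 [OK], height=2
  node 25: h_left=2, h_right=2, diff=0 [OK], height=3
All nodes satisfy the balance condition.
Result: Balanced


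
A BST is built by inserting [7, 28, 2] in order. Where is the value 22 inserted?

Starting tree (level order): [7, 2, 28]
Insertion path: 7 -> 28
Result: insert 22 as left child of 28
Final tree (level order): [7, 2, 28, None, None, 22]


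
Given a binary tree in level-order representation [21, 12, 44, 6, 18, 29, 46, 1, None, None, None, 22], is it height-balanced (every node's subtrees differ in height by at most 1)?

Tree (level-order array): [21, 12, 44, 6, 18, 29, 46, 1, None, None, None, 22]
Definition: a tree is height-balanced if, at every node, |h(left) - h(right)| <= 1 (empty subtree has height -1).
Bottom-up per-node check:
  node 1: h_left=-1, h_right=-1, diff=0 [OK], height=0
  node 6: h_left=0, h_right=-1, diff=1 [OK], height=1
  node 18: h_left=-1, h_right=-1, diff=0 [OK], height=0
  node 12: h_left=1, h_right=0, diff=1 [OK], height=2
  node 22: h_left=-1, h_right=-1, diff=0 [OK], height=0
  node 29: h_left=0, h_right=-1, diff=1 [OK], height=1
  node 46: h_left=-1, h_right=-1, diff=0 [OK], height=0
  node 44: h_left=1, h_right=0, diff=1 [OK], height=2
  node 21: h_left=2, h_right=2, diff=0 [OK], height=3
All nodes satisfy the balance condition.
Result: Balanced


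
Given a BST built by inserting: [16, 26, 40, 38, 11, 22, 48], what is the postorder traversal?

Tree insertion order: [16, 26, 40, 38, 11, 22, 48]
Tree (level-order array): [16, 11, 26, None, None, 22, 40, None, None, 38, 48]
Postorder traversal: [11, 22, 38, 48, 40, 26, 16]


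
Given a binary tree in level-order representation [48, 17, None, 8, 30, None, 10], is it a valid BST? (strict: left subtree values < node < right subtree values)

Level-order array: [48, 17, None, 8, 30, None, 10]
Validate using subtree bounds (lo, hi): at each node, require lo < value < hi,
then recurse left with hi=value and right with lo=value.
Preorder trace (stopping at first violation):
  at node 48 with bounds (-inf, +inf): OK
  at node 17 with bounds (-inf, 48): OK
  at node 8 with bounds (-inf, 17): OK
  at node 10 with bounds (8, 17): OK
  at node 30 with bounds (17, 48): OK
No violation found at any node.
Result: Valid BST


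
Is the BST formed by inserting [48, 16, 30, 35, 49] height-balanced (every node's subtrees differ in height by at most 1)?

Tree (level-order array): [48, 16, 49, None, 30, None, None, None, 35]
Definition: a tree is height-balanced if, at every node, |h(left) - h(right)| <= 1 (empty subtree has height -1).
Bottom-up per-node check:
  node 35: h_left=-1, h_right=-1, diff=0 [OK], height=0
  node 30: h_left=-1, h_right=0, diff=1 [OK], height=1
  node 16: h_left=-1, h_right=1, diff=2 [FAIL (|-1-1|=2 > 1)], height=2
  node 49: h_left=-1, h_right=-1, diff=0 [OK], height=0
  node 48: h_left=2, h_right=0, diff=2 [FAIL (|2-0|=2 > 1)], height=3
Node 16 violates the condition: |-1 - 1| = 2 > 1.
Result: Not balanced


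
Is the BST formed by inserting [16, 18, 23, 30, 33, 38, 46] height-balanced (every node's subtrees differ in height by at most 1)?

Tree (level-order array): [16, None, 18, None, 23, None, 30, None, 33, None, 38, None, 46]
Definition: a tree is height-balanced if, at every node, |h(left) - h(right)| <= 1 (empty subtree has height -1).
Bottom-up per-node check:
  node 46: h_left=-1, h_right=-1, diff=0 [OK], height=0
  node 38: h_left=-1, h_right=0, diff=1 [OK], height=1
  node 33: h_left=-1, h_right=1, diff=2 [FAIL (|-1-1|=2 > 1)], height=2
  node 30: h_left=-1, h_right=2, diff=3 [FAIL (|-1-2|=3 > 1)], height=3
  node 23: h_left=-1, h_right=3, diff=4 [FAIL (|-1-3|=4 > 1)], height=4
  node 18: h_left=-1, h_right=4, diff=5 [FAIL (|-1-4|=5 > 1)], height=5
  node 16: h_left=-1, h_right=5, diff=6 [FAIL (|-1-5|=6 > 1)], height=6
Node 33 violates the condition: |-1 - 1| = 2 > 1.
Result: Not balanced


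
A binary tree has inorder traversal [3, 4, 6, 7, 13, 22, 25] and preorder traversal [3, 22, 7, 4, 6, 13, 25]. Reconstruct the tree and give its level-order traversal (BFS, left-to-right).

Inorder:  [3, 4, 6, 7, 13, 22, 25]
Preorder: [3, 22, 7, 4, 6, 13, 25]
Algorithm: preorder visits root first, so consume preorder in order;
for each root, split the current inorder slice at that value into
left-subtree inorder and right-subtree inorder, then recurse.
Recursive splits:
  root=3; inorder splits into left=[], right=[4, 6, 7, 13, 22, 25]
  root=22; inorder splits into left=[4, 6, 7, 13], right=[25]
  root=7; inorder splits into left=[4, 6], right=[13]
  root=4; inorder splits into left=[], right=[6]
  root=6; inorder splits into left=[], right=[]
  root=13; inorder splits into left=[], right=[]
  root=25; inorder splits into left=[], right=[]
Reconstructed level-order: [3, 22, 7, 25, 4, 13, 6]


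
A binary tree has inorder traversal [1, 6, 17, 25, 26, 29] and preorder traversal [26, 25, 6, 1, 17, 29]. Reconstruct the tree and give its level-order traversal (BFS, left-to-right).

Inorder:  [1, 6, 17, 25, 26, 29]
Preorder: [26, 25, 6, 1, 17, 29]
Algorithm: preorder visits root first, so consume preorder in order;
for each root, split the current inorder slice at that value into
left-subtree inorder and right-subtree inorder, then recurse.
Recursive splits:
  root=26; inorder splits into left=[1, 6, 17, 25], right=[29]
  root=25; inorder splits into left=[1, 6, 17], right=[]
  root=6; inorder splits into left=[1], right=[17]
  root=1; inorder splits into left=[], right=[]
  root=17; inorder splits into left=[], right=[]
  root=29; inorder splits into left=[], right=[]
Reconstructed level-order: [26, 25, 29, 6, 1, 17]


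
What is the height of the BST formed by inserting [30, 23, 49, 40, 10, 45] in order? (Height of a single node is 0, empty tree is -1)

Insertion order: [30, 23, 49, 40, 10, 45]
Tree (level-order array): [30, 23, 49, 10, None, 40, None, None, None, None, 45]
Compute height bottom-up (empty subtree = -1):
  height(10) = 1 + max(-1, -1) = 0
  height(23) = 1 + max(0, -1) = 1
  height(45) = 1 + max(-1, -1) = 0
  height(40) = 1 + max(-1, 0) = 1
  height(49) = 1 + max(1, -1) = 2
  height(30) = 1 + max(1, 2) = 3
Height = 3


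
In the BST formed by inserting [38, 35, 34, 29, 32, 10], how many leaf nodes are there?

Tree built from: [38, 35, 34, 29, 32, 10]
Tree (level-order array): [38, 35, None, 34, None, 29, None, 10, 32]
Rule: A leaf has 0 children.
Per-node child counts:
  node 38: 1 child(ren)
  node 35: 1 child(ren)
  node 34: 1 child(ren)
  node 29: 2 child(ren)
  node 10: 0 child(ren)
  node 32: 0 child(ren)
Matching nodes: [10, 32]
Count of leaf nodes: 2


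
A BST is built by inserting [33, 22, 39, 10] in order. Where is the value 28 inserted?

Starting tree (level order): [33, 22, 39, 10]
Insertion path: 33 -> 22
Result: insert 28 as right child of 22
Final tree (level order): [33, 22, 39, 10, 28]


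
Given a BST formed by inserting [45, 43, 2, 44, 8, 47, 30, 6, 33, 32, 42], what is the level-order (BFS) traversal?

Tree insertion order: [45, 43, 2, 44, 8, 47, 30, 6, 33, 32, 42]
Tree (level-order array): [45, 43, 47, 2, 44, None, None, None, 8, None, None, 6, 30, None, None, None, 33, 32, 42]
BFS from the root, enqueuing left then right child of each popped node:
  queue [45] -> pop 45, enqueue [43, 47], visited so far: [45]
  queue [43, 47] -> pop 43, enqueue [2, 44], visited so far: [45, 43]
  queue [47, 2, 44] -> pop 47, enqueue [none], visited so far: [45, 43, 47]
  queue [2, 44] -> pop 2, enqueue [8], visited so far: [45, 43, 47, 2]
  queue [44, 8] -> pop 44, enqueue [none], visited so far: [45, 43, 47, 2, 44]
  queue [8] -> pop 8, enqueue [6, 30], visited so far: [45, 43, 47, 2, 44, 8]
  queue [6, 30] -> pop 6, enqueue [none], visited so far: [45, 43, 47, 2, 44, 8, 6]
  queue [30] -> pop 30, enqueue [33], visited so far: [45, 43, 47, 2, 44, 8, 6, 30]
  queue [33] -> pop 33, enqueue [32, 42], visited so far: [45, 43, 47, 2, 44, 8, 6, 30, 33]
  queue [32, 42] -> pop 32, enqueue [none], visited so far: [45, 43, 47, 2, 44, 8, 6, 30, 33, 32]
  queue [42] -> pop 42, enqueue [none], visited so far: [45, 43, 47, 2, 44, 8, 6, 30, 33, 32, 42]
Result: [45, 43, 47, 2, 44, 8, 6, 30, 33, 32, 42]


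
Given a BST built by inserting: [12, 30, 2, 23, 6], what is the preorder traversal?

Tree insertion order: [12, 30, 2, 23, 6]
Tree (level-order array): [12, 2, 30, None, 6, 23]
Preorder traversal: [12, 2, 6, 30, 23]


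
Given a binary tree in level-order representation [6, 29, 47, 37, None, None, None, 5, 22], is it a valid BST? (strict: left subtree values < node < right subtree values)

Level-order array: [6, 29, 47, 37, None, None, None, 5, 22]
Validate using subtree bounds (lo, hi): at each node, require lo < value < hi,
then recurse left with hi=value and right with lo=value.
Preorder trace (stopping at first violation):
  at node 6 with bounds (-inf, +inf): OK
  at node 29 with bounds (-inf, 6): VIOLATION
Node 29 violates its bound: not (-inf < 29 < 6).
Result: Not a valid BST


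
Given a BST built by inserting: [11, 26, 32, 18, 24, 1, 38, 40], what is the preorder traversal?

Tree insertion order: [11, 26, 32, 18, 24, 1, 38, 40]
Tree (level-order array): [11, 1, 26, None, None, 18, 32, None, 24, None, 38, None, None, None, 40]
Preorder traversal: [11, 1, 26, 18, 24, 32, 38, 40]


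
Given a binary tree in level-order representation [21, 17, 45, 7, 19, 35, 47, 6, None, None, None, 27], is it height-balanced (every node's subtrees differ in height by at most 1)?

Tree (level-order array): [21, 17, 45, 7, 19, 35, 47, 6, None, None, None, 27]
Definition: a tree is height-balanced if, at every node, |h(left) - h(right)| <= 1 (empty subtree has height -1).
Bottom-up per-node check:
  node 6: h_left=-1, h_right=-1, diff=0 [OK], height=0
  node 7: h_left=0, h_right=-1, diff=1 [OK], height=1
  node 19: h_left=-1, h_right=-1, diff=0 [OK], height=0
  node 17: h_left=1, h_right=0, diff=1 [OK], height=2
  node 27: h_left=-1, h_right=-1, diff=0 [OK], height=0
  node 35: h_left=0, h_right=-1, diff=1 [OK], height=1
  node 47: h_left=-1, h_right=-1, diff=0 [OK], height=0
  node 45: h_left=1, h_right=0, diff=1 [OK], height=2
  node 21: h_left=2, h_right=2, diff=0 [OK], height=3
All nodes satisfy the balance condition.
Result: Balanced


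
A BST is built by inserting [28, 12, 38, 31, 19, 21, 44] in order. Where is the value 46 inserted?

Starting tree (level order): [28, 12, 38, None, 19, 31, 44, None, 21]
Insertion path: 28 -> 38 -> 44
Result: insert 46 as right child of 44
Final tree (level order): [28, 12, 38, None, 19, 31, 44, None, 21, None, None, None, 46]


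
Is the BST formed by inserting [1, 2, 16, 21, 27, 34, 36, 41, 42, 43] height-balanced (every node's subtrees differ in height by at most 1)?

Tree (level-order array): [1, None, 2, None, 16, None, 21, None, 27, None, 34, None, 36, None, 41, None, 42, None, 43]
Definition: a tree is height-balanced if, at every node, |h(left) - h(right)| <= 1 (empty subtree has height -1).
Bottom-up per-node check:
  node 43: h_left=-1, h_right=-1, diff=0 [OK], height=0
  node 42: h_left=-1, h_right=0, diff=1 [OK], height=1
  node 41: h_left=-1, h_right=1, diff=2 [FAIL (|-1-1|=2 > 1)], height=2
  node 36: h_left=-1, h_right=2, diff=3 [FAIL (|-1-2|=3 > 1)], height=3
  node 34: h_left=-1, h_right=3, diff=4 [FAIL (|-1-3|=4 > 1)], height=4
  node 27: h_left=-1, h_right=4, diff=5 [FAIL (|-1-4|=5 > 1)], height=5
  node 21: h_left=-1, h_right=5, diff=6 [FAIL (|-1-5|=6 > 1)], height=6
  node 16: h_left=-1, h_right=6, diff=7 [FAIL (|-1-6|=7 > 1)], height=7
  node 2: h_left=-1, h_right=7, diff=8 [FAIL (|-1-7|=8 > 1)], height=8
  node 1: h_left=-1, h_right=8, diff=9 [FAIL (|-1-8|=9 > 1)], height=9
Node 41 violates the condition: |-1 - 1| = 2 > 1.
Result: Not balanced


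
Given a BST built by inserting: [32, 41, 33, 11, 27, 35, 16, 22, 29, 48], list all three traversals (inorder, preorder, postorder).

Tree insertion order: [32, 41, 33, 11, 27, 35, 16, 22, 29, 48]
Tree (level-order array): [32, 11, 41, None, 27, 33, 48, 16, 29, None, 35, None, None, None, 22]
Inorder (L, root, R): [11, 16, 22, 27, 29, 32, 33, 35, 41, 48]
Preorder (root, L, R): [32, 11, 27, 16, 22, 29, 41, 33, 35, 48]
Postorder (L, R, root): [22, 16, 29, 27, 11, 35, 33, 48, 41, 32]


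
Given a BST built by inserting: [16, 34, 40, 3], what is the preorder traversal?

Tree insertion order: [16, 34, 40, 3]
Tree (level-order array): [16, 3, 34, None, None, None, 40]
Preorder traversal: [16, 3, 34, 40]


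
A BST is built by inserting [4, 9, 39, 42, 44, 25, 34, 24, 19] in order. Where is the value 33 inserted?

Starting tree (level order): [4, None, 9, None, 39, 25, 42, 24, 34, None, 44, 19]
Insertion path: 4 -> 9 -> 39 -> 25 -> 34
Result: insert 33 as left child of 34
Final tree (level order): [4, None, 9, None, 39, 25, 42, 24, 34, None, 44, 19, None, 33]


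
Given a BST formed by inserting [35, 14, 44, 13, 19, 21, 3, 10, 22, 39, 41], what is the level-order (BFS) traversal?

Tree insertion order: [35, 14, 44, 13, 19, 21, 3, 10, 22, 39, 41]
Tree (level-order array): [35, 14, 44, 13, 19, 39, None, 3, None, None, 21, None, 41, None, 10, None, 22]
BFS from the root, enqueuing left then right child of each popped node:
  queue [35] -> pop 35, enqueue [14, 44], visited so far: [35]
  queue [14, 44] -> pop 14, enqueue [13, 19], visited so far: [35, 14]
  queue [44, 13, 19] -> pop 44, enqueue [39], visited so far: [35, 14, 44]
  queue [13, 19, 39] -> pop 13, enqueue [3], visited so far: [35, 14, 44, 13]
  queue [19, 39, 3] -> pop 19, enqueue [21], visited so far: [35, 14, 44, 13, 19]
  queue [39, 3, 21] -> pop 39, enqueue [41], visited so far: [35, 14, 44, 13, 19, 39]
  queue [3, 21, 41] -> pop 3, enqueue [10], visited so far: [35, 14, 44, 13, 19, 39, 3]
  queue [21, 41, 10] -> pop 21, enqueue [22], visited so far: [35, 14, 44, 13, 19, 39, 3, 21]
  queue [41, 10, 22] -> pop 41, enqueue [none], visited so far: [35, 14, 44, 13, 19, 39, 3, 21, 41]
  queue [10, 22] -> pop 10, enqueue [none], visited so far: [35, 14, 44, 13, 19, 39, 3, 21, 41, 10]
  queue [22] -> pop 22, enqueue [none], visited so far: [35, 14, 44, 13, 19, 39, 3, 21, 41, 10, 22]
Result: [35, 14, 44, 13, 19, 39, 3, 21, 41, 10, 22]


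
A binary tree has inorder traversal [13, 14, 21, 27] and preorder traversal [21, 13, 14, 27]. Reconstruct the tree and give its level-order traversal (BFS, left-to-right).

Inorder:  [13, 14, 21, 27]
Preorder: [21, 13, 14, 27]
Algorithm: preorder visits root first, so consume preorder in order;
for each root, split the current inorder slice at that value into
left-subtree inorder and right-subtree inorder, then recurse.
Recursive splits:
  root=21; inorder splits into left=[13, 14], right=[27]
  root=13; inorder splits into left=[], right=[14]
  root=14; inorder splits into left=[], right=[]
  root=27; inorder splits into left=[], right=[]
Reconstructed level-order: [21, 13, 27, 14]
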